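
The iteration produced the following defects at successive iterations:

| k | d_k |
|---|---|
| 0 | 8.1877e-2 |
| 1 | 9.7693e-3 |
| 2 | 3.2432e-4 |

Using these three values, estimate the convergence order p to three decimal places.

p ≈ ln(d_2/d_1) / ln(d_1/d_0)
  = ln(3.2432e-4/9.7693e-3) / ln(9.7693e-3/8.1877e-2)
  = ln(0.0331979) / ln(0.119317)
  = -3.405269 / -2.125971 ≈ 1.601748

1.602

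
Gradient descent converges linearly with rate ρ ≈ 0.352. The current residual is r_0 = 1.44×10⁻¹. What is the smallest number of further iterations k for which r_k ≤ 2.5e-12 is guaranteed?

24

After k steps, r_k ≈ 1.44×10⁻¹·0.352^k.
Need 0.352^k ≤ 2.5e-12/1.44×10⁻¹ = 1.73611e-11.
k ≥ ln(1.73611e-11)/ln(0.352) = -24.7768/-1.04412 = 23.730.
Smallest integer k = 24.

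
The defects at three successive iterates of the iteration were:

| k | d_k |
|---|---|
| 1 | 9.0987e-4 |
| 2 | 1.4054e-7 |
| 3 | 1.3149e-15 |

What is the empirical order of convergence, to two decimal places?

p ≈ ln(d_3/d_2) / ln(d_2/d_1)
  = ln(1.3149e-15/1.4054e-7) / ln(1.4054e-7/9.0987e-4)
  = ln(9.35606e-09) / ln(0.000154462)
  = -18.48724 / -8.77556 ≈ 2.10667

2.11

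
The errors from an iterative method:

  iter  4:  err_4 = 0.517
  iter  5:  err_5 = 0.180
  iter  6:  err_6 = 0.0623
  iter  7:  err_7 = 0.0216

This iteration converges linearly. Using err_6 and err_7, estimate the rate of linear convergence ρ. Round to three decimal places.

ρ ≈ err_7/err_6 = 0.0216/0.0623 = 0.34671

0.347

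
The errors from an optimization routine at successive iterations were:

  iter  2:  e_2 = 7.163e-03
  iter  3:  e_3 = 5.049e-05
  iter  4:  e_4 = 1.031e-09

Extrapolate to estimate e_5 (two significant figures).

6.2e-20

First estimate the order: p ≈ ln(e_4/e_3) / ln(e_3/e_2) = ln(1.031e-09/5.049e-05)/ln(5.049e-05/7.163e-03) = ln(2.04199e-05)/ln(0.00704872) ≈ 2.1795.
Then e_5 ≈ e_4·(e_4/e_3)^p = 1.031e-09·(2.04199e-05)^2.1795 = 1.031e-09·6.00153e-11 ≈ 6.188e-20.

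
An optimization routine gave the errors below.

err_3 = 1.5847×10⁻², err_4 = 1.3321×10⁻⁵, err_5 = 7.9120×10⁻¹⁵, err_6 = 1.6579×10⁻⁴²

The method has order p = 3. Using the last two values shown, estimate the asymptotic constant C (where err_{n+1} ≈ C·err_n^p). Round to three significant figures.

3.35

C ≈ err_6 / err_5^3
  = 1.6579×10⁻⁴² / (7.9120×10⁻¹⁵)^3
  = 1.6579×10⁻⁴² / 4.95289e-43 ≈ 3.3473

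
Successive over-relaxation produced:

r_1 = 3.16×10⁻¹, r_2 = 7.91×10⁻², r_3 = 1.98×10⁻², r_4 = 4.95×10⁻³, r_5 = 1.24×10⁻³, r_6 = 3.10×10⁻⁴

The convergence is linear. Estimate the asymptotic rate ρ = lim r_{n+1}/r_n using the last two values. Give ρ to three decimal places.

ρ ≈ r_6/r_5 = 3.10×10⁻⁴/1.24×10⁻³ = 0.25000

0.250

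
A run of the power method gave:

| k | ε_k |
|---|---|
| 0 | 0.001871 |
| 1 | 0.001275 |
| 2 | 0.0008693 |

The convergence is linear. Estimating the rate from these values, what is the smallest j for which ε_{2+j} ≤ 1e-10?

Rate ρ ≈ ε_2/ε_1 = 0.0008693/0.001275 = 0.6818.
After j more steps, ε_{2+j} ≈ 0.0008693·ρ^j; need ρ^j ≤ 1e-10/0.0008693 = 1.15035e-07.
j ≥ ln(1.15035e-07)/ln(0.6818) = -15.9780/-0.38302 = 41.716.
So 42 more iterations are needed.

42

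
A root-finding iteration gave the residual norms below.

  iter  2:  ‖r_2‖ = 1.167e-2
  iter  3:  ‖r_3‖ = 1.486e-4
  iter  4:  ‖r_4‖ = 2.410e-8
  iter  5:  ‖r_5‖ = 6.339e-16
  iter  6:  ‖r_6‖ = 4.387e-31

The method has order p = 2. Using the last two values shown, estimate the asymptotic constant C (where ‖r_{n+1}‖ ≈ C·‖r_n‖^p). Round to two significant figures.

1.1

C ≈ ‖r_6‖ / ‖r_5‖^2
  = 4.387e-31 / (6.339e-16)^2
  = 4.387e-31 / 4.01829e-31 ≈ 1.0918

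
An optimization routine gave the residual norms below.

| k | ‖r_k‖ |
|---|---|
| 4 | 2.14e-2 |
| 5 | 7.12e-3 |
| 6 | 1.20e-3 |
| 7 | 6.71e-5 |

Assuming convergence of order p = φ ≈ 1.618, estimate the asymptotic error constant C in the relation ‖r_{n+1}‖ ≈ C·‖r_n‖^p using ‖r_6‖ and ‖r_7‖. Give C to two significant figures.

C ≈ ‖r_7‖ / ‖r_6‖^1.618
  = 6.71e-5 / (1.20e-3)^1.618
  = 6.71e-5 / 1.87982e-05 ≈ 3.5695

3.6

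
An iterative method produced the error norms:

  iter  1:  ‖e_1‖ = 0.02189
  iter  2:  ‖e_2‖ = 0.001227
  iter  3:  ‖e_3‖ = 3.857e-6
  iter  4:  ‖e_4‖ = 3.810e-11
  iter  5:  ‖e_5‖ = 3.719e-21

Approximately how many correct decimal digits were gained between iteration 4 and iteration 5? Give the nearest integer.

10

Digits gained ≈ log₁₀(‖e_4‖/‖e_5‖) = log₁₀(3.810e-11/3.719e-21) = log₁₀(1.02447e+10) ≈ 10.010.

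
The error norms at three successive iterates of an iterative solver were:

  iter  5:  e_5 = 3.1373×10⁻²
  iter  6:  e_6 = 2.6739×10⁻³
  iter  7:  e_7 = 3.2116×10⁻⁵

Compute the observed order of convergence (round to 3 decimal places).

1.796

p ≈ ln(e_7/e_6) / ln(e_6/e_5)
  = ln(3.2116×10⁻⁵/2.6739×10⁻³) / ln(2.6739×10⁻³/3.1373×10⁻²)
  = ln(0.0120109) / ln(0.0852293)
  = -4.421941 / -2.462410 ≈ 1.795778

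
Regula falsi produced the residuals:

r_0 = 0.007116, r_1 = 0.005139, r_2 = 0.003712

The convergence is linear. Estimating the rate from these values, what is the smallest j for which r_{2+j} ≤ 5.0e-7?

28

Rate ρ ≈ r_2/r_1 = 0.003712/0.005139 = 0.7223.
After j more steps, r_{2+j} ≈ 0.003712·ρ^j; need ρ^j ≤ 5.0e-7/0.003712 = 0.000134698.
j ≥ ln(0.000134698)/ln(0.7223) = -8.9125/-0.32531 = 27.397.
So 28 more iterations are needed.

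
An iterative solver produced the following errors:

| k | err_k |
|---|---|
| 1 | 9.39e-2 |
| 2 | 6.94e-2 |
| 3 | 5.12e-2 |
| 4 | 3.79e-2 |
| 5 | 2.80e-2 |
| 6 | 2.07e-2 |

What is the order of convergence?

1

Consecutive ratios: err_6/err_5 = 2.07e-2/2.80e-2 = 0.739286, err_5/err_4 = 2.80e-2/3.79e-2 = 0.738786.
p ≈ ln(0.739286)/ln(0.738786) = -0.3021/-0.3027 ≈ 1.00.
So the convergence is linear (order 1).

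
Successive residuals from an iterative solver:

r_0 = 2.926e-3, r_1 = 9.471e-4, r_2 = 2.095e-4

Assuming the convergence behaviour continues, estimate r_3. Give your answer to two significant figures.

2.8e-5

First estimate the order: p ≈ ln(r_2/r_1) / ln(r_1/r_0) = ln(2.095e-4/9.471e-4)/ln(9.471e-4/2.926e-3) = ln(0.221202)/ln(0.323684) ≈ 1.3375.
Then r_3 ≈ r_2·(r_2/r_1)^p = 2.095e-4·(0.221202)^1.3375 = 2.095e-4·0.13294 ≈ 2.785e-05.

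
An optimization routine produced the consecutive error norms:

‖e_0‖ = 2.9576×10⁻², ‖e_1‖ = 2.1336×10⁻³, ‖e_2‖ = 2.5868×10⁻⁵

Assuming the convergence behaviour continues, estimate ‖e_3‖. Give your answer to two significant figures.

1.6e-8

First estimate the order: p ≈ ln(‖e_2‖/‖e_1‖) / ln(‖e_1‖/‖e_0‖) = ln(2.5868×10⁻⁵/2.1336×10⁻³)/ln(2.1336×10⁻³/2.9576×10⁻²) = ln(0.0121241)/ln(0.0721396) ≈ 1.6783.
Then ‖e_3‖ ≈ ‖e_2‖·(‖e_2‖/‖e_1‖)^p = 2.5868×10⁻⁵·(0.0121241)^1.6783 = 2.5868×10⁻⁵·0.00060784 ≈ 1.572e-08.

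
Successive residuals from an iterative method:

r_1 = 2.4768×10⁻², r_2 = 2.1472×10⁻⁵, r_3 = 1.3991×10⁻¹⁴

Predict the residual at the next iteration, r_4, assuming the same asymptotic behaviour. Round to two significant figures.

3.9e-42

First estimate the order: p ≈ ln(r_3/r_2) / ln(r_2/r_1) = ln(1.3991×10⁻¹⁴/2.1472×10⁻⁵)/ln(2.1472×10⁻⁵/2.4768×10⁻²) = ln(6.51593e-10)/ln(0.000866925) ≈ 3.0000.
Then r_4 ≈ r_3·(r_3/r_2)^p = 1.3991×10⁻¹⁴·(6.51593e-10)^3.0000 = 1.3991×10⁻¹⁴·2.76649e-28 ≈ 3.871e-42.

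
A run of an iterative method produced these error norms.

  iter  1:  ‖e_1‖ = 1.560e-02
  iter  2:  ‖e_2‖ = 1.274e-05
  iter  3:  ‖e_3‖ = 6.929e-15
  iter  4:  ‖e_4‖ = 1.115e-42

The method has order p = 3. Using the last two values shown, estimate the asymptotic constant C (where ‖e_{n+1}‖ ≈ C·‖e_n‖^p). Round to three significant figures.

3.35

C ≈ ‖e_4‖ / ‖e_3‖^3
  = 1.115e-42 / (6.929e-15)^3
  = 1.115e-42 / 3.32669e-43 ≈ 3.3517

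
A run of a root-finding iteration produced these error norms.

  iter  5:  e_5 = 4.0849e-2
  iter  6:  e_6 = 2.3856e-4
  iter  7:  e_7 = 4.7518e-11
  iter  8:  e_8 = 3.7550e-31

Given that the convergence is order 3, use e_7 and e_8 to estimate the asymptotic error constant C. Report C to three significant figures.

C ≈ e_8 / e_7^3
  = 3.7550e-31 / (4.7518e-11)^3
  = 3.7550e-31 / 1.07294e-31 ≈ 3.4997

3.50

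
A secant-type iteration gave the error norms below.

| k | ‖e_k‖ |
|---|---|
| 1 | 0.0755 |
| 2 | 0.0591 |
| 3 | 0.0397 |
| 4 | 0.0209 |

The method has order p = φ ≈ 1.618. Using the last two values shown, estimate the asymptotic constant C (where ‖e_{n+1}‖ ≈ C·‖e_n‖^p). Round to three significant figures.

3.87

C ≈ ‖e_4‖ / ‖e_3‖^1.618
  = 0.0209 / (0.0397)^1.618
  = 0.0209 / 0.00540559 ≈ 3.8664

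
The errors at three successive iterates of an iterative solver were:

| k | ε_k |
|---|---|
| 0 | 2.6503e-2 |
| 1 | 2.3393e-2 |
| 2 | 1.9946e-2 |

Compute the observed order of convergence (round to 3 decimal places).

1.277

p ≈ ln(ε_2/ε_1) / ln(ε_1/ε_0)
  = ln(1.9946e-2/2.3393e-2) / ln(2.3393e-2/2.6503e-2)
  = ln(0.852648) / ln(0.882655)
  = -0.159408 / -0.124821 ≈ 1.277093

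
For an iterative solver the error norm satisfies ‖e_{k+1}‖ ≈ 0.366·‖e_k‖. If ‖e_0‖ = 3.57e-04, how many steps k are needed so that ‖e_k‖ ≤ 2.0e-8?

10

After k steps, ‖e_k‖ ≈ 3.57e-04·0.366^k.
Need 0.366^k ≤ 2.0e-8/3.57e-04 = 5.60224e-05.
k ≥ ln(5.60224e-05)/ln(0.366) = -9.7898/-1.00512 = 9.740.
Smallest integer k = 10.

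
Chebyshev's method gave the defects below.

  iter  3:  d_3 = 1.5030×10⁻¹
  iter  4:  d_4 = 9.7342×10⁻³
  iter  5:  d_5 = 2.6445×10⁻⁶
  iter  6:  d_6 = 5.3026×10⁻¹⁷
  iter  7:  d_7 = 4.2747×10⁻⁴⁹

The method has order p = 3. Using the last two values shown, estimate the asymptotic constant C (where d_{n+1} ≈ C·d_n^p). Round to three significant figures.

C ≈ d_7 / d_6^3
  = 4.2747×10⁻⁴⁹ / (5.3026×10⁻¹⁷)^3
  = 4.2747×10⁻⁴⁹ / 1.49096e-49 ≈ 2.8671

2.87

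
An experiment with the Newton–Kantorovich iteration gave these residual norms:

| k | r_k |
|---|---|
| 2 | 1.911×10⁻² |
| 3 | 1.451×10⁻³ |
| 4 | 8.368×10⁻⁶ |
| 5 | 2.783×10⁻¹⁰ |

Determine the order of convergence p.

Consecutive ratios: r_5/r_4 = 2.783×10⁻¹⁰/8.368×10⁻⁶ = 3.32576e-05, r_4/r_3 = 8.368×10⁻⁶/1.451×10⁻³ = 0.00576706.
p ≈ ln(3.32576e-05)/ln(0.00576706) = -10.3112/-5.1556 ≈ 2.00.
So the convergence is quadratic (order 2).

2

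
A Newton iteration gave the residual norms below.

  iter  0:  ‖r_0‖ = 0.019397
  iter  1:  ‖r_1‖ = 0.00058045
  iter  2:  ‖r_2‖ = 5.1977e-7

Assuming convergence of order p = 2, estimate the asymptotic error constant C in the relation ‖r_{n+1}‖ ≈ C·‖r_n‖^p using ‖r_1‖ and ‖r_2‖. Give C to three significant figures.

C ≈ ‖r_2‖ / ‖r_1‖^2
  = 5.1977e-7 / (0.00058045)^2
  = 5.1977e-7 / 3.36922e-07 ≈ 1.5427

1.54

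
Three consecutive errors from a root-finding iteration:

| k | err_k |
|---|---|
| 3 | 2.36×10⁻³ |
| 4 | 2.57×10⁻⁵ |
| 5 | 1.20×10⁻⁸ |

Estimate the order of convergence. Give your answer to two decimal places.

1.70

p ≈ ln(err_5/err_4) / ln(err_4/err_3)
  = ln(1.20×10⁻⁸/2.57×10⁻⁵) / ln(2.57×10⁻⁵/2.36×10⁻³)
  = ln(0.000466926) / ln(0.0108898)
  = -7.66934 / -4.51993 ≈ 1.69678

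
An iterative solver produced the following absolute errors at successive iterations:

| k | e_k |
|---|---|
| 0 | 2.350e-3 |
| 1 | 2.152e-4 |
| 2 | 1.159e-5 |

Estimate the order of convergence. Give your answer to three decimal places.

p ≈ ln(e_2/e_1) / ln(e_1/e_0)
  = ln(1.159e-5/2.152e-4) / ln(2.152e-4/2.350e-3)
  = ln(0.0538569) / ln(0.0915745)
  = -2.921425 / -2.390602 ≈ 1.222046

1.222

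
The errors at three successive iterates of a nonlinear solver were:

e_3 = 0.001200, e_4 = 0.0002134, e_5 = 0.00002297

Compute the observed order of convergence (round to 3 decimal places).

1.291

p ≈ ln(e_5/e_4) / ln(e_4/e_3)
  = ln(0.00002297/0.0002134) / ln(0.0002134/0.001200)
  = ln(0.107638) / ln(0.177833)
  = -2.228982 / -1.726910 ≈ 1.290734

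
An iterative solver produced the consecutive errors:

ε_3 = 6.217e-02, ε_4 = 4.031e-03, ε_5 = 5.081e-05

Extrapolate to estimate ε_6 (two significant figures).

First estimate the order: p ≈ ln(ε_5/ε_4) / ln(ε_4/ε_3) = ln(5.081e-05/4.031e-03)/ln(4.031e-03/6.217e-02) = ln(0.0126048)/ln(0.0648383) ≈ 1.5986.
Then ε_6 ≈ ε_5·(ε_5/ε_4)^p = 5.081e-05·(0.0126048)^1.5986 = 5.081e-05·0.000919426 ≈ 4.672e-08.

4.7e-8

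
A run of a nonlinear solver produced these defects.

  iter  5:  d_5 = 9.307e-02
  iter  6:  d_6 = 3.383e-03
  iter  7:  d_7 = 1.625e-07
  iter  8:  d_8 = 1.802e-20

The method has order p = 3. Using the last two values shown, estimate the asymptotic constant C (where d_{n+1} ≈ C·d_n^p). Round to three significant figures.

4.20

C ≈ d_8 / d_7^3
  = 1.802e-20 / (1.625e-07)^3
  = 1.802e-20 / 4.29102e-21 ≈ 4.1995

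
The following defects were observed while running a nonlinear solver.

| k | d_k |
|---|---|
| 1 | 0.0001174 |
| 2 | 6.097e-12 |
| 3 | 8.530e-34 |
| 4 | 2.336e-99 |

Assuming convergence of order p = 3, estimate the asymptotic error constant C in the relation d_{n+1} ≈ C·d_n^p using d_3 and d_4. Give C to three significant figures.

3.76

C ≈ d_4 / d_3^3
  = 2.336e-99 / (8.530e-34)^3
  = 2.336e-99 / 6.2065e-100 ≈ 3.7638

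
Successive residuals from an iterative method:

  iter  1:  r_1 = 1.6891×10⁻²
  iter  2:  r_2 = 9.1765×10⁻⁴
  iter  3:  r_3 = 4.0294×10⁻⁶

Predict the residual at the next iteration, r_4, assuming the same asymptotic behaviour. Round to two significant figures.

1.6e-10

First estimate the order: p ≈ ln(r_3/r_2) / ln(r_2/r_1) = ln(4.0294×10⁻⁶/9.1765×10⁻⁴)/ln(9.1765×10⁻⁴/1.6891×10⁻²) = ln(0.004391)/ln(0.0543277) ≈ 1.8636.
Then r_4 ≈ r_3·(r_3/r_2)^p = 4.0294×10⁻⁶·(0.004391)^1.8636 = 4.0294×10⁻⁶·4.04279e-05 ≈ 1.629e-10.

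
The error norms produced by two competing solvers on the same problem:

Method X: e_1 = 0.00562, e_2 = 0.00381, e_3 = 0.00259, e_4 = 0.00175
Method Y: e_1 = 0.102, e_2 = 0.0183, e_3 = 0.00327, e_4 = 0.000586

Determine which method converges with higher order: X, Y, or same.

Method X: p ≈ ln(0.00175/0.00259)/ln(0.00259/0.00381) ≈ 1.02.
Method Y: p ≈ ln(0.000586/0.00327)/ln(0.00327/0.0183) ≈ 1.00.
Both orders ≈ 1.0 — effectively the same.

same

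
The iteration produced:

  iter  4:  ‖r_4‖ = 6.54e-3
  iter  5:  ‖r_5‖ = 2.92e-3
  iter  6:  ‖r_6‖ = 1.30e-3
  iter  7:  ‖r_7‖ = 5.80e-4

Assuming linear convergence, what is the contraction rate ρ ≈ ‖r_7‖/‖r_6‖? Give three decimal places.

0.446

ρ ≈ ‖r_7‖/‖r_6‖ = 5.80e-4/1.30e-3 = 0.44615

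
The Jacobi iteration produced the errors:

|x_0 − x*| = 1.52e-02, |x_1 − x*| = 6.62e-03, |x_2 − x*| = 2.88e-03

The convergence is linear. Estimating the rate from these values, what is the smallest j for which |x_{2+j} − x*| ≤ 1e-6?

10

Rate ρ ≈ |x_2 − x*|/|x_1 − x*| = 2.88e-03/6.62e-03 = 0.4350.
After j more steps, |x_{2+j} − x*| ≈ 2.88e-03·ρ^j; need ρ^j ≤ 1e-6/2.88e-03 = 0.000347222.
j ≥ ln(0.000347222)/ln(0.4350) = -7.9655/-0.83241 = 9.569.
So 10 more iterations are needed.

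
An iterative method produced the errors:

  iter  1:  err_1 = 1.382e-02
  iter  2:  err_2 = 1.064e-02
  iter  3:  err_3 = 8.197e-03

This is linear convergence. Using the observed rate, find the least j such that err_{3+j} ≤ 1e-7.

Rate ρ ≈ err_3/err_2 = 8.197e-03/1.064e-02 = 0.7704.
After j more steps, err_{3+j} ≈ 8.197e-03·ρ^j; need ρ^j ≤ 1e-7/8.197e-03 = 1.21996e-05.
j ≥ ln(1.21996e-05)/ln(0.7704) = -11.3141/-0.26085 = 43.374.
So 44 more iterations are needed.

44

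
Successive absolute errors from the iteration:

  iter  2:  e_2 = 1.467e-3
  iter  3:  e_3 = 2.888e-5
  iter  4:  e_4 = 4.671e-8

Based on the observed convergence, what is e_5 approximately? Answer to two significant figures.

First estimate the order: p ≈ ln(e_4/e_3) / ln(e_3/e_2) = ln(4.671e-8/2.888e-5)/ln(2.888e-5/1.467e-3) = ln(0.00161738)/ln(0.0196864) ≈ 1.6363.
Then e_5 ≈ e_4·(e_4/e_3)^p = 4.671e-8·(0.00161738)^1.6363 = 4.671e-8·2.70881e-05 ≈ 1.265e-12.

1.3e-12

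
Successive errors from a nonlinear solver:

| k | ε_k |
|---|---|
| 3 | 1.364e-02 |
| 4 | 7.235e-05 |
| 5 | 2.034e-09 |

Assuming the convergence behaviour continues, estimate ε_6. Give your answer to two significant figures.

1.6e-18

First estimate the order: p ≈ ln(ε_5/ε_4) / ln(ε_4/ε_3) = ln(2.034e-09/7.235e-05)/ln(7.235e-05/1.364e-02) = ln(2.81133e-05)/ln(0.00530425) ≈ 2.0001.
Then ε_6 ≈ ε_5·(ε_5/ε_4)^p = 2.034e-09·(2.81133e-05)^2.0001 = 2.034e-09·7.8953e-10 ≈ 1.606e-18.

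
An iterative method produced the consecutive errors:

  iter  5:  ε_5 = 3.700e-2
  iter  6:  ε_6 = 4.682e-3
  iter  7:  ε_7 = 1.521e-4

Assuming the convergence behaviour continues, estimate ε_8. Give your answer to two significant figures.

5.2e-7

First estimate the order: p ≈ ln(ε_7/ε_6) / ln(ε_6/ε_5) = ln(1.521e-4/4.682e-3)/ln(4.682e-3/3.700e-2) = ln(0.0324861)/ln(0.126541) ≈ 1.6578.
Then ε_8 ≈ ε_7·(ε_7/ε_6)^p = 1.521e-4·(0.0324861)^1.6578 = 1.521e-4·0.00340951 ≈ 5.186e-07.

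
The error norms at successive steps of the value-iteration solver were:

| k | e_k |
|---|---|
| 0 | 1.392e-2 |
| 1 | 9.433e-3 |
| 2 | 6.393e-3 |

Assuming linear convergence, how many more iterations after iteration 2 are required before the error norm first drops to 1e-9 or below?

41

Rate ρ ≈ e_2/e_1 = 6.393e-3/9.433e-3 = 0.6777.
After j more steps, e_{2+j} ≈ 6.393e-3·ρ^j; need ρ^j ≤ 1e-9/6.393e-3 = 1.56421e-07.
j ≥ ln(1.56421e-07)/ln(0.6777) = -15.6707/-0.38905 = 40.279.
So 41 more iterations are needed.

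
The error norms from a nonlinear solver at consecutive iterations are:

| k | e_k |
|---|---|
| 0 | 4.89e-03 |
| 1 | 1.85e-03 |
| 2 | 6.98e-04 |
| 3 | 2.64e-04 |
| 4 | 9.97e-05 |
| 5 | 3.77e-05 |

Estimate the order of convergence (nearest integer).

Consecutive ratios: e_5/e_4 = 3.77e-05/9.97e-05 = 0.378134, e_4/e_3 = 9.97e-05/2.64e-04 = 0.377652.
p ≈ ln(0.378134)/ln(0.377652) = -0.9725/-0.9738 ≈ 1.00.
So the convergence is linear (order 1).

1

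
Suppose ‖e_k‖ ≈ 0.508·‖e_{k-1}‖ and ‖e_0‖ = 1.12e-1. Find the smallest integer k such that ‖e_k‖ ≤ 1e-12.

After k steps, ‖e_k‖ ≈ 1.12e-1·0.508^k.
Need 0.508^k ≤ 1e-12/1.12e-1 = 8.92857e-12.
k ≥ ln(8.92857e-12)/ln(0.508) = -25.4418/-0.67727 = 37.565.
Smallest integer k = 38.

38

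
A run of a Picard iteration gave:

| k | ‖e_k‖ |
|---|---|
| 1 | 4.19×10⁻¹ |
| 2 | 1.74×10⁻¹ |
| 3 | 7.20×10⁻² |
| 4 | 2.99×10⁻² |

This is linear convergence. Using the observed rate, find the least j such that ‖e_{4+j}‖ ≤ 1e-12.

Rate ρ ≈ ‖e_4‖/‖e_3‖ = 2.99×10⁻²/7.20×10⁻² = 0.4153.
After j more steps, ‖e_{4+j}‖ ≈ 2.99×10⁻²·ρ^j; need ρ^j ≤ 1e-12/2.99×10⁻² = 3.34448e-11.
j ≥ ln(3.34448e-11)/ln(0.4153) = -24.1211/-0.87875 = 27.449.
So 28 more iterations are needed.

28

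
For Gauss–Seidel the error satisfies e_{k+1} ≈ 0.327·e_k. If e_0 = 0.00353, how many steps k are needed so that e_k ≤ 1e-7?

After k steps, e_k ≈ 0.00353·0.327^k.
Need 0.327^k ≤ 1e-7/0.00353 = 2.83286e-05.
k ≥ ln(2.83286e-05)/ln(0.327) = -10.4716/-1.11780 = 9.368.
Smallest integer k = 10.

10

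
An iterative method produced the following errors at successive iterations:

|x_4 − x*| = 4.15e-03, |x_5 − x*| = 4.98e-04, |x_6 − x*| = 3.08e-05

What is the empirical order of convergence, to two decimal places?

p ≈ ln(|x_6 − x*|/|x_5 − x*|) / ln(|x_5 − x*|/|x_4 − x*|)
  = ln(3.08e-05/4.98e-04) / ln(4.98e-04/4.15e-03)
  = ln(0.0618474) / ln(0.12)
  = -2.78309 / -2.12026 ≈ 1.31262

1.31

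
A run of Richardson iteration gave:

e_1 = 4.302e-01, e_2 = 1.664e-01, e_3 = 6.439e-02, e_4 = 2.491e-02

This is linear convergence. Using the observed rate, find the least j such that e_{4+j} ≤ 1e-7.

14

Rate ρ ≈ e_4/e_3 = 2.491e-02/6.439e-02 = 0.3869.
After j more steps, e_{4+j} ≈ 2.491e-02·ρ^j; need ρ^j ≤ 1e-7/2.491e-02 = 4.01445e-06.
j ≥ ln(4.01445e-06)/ln(0.3869) = -12.4256/-0.94959 = 13.085.
So 14 more iterations are needed.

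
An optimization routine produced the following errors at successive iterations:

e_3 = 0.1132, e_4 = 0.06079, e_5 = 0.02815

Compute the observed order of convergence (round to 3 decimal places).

1.238

p ≈ ln(e_5/e_4) / ln(e_4/e_3)
  = ln(0.02815/0.06079) / ln(0.06079/0.1132)
  = ln(0.46307) / ln(0.537014)
  = -0.769877 / -0.621731 ≈ 1.238280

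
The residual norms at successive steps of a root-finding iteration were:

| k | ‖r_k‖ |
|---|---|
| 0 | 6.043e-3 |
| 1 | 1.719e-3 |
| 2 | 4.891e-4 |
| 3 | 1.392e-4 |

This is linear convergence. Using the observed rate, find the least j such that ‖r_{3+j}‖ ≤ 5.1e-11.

12

Rate ρ ≈ ‖r_3‖/‖r_2‖ = 1.392e-4/4.891e-4 = 0.2846.
After j more steps, ‖r_{3+j}‖ ≈ 1.392e-4·ρ^j; need ρ^j ≤ 5.1e-11/1.392e-4 = 3.66379e-07.
j ≥ ln(3.66379e-07)/ln(0.2846) = -14.8196/-1.25667 = 11.793.
So 12 more iterations are needed.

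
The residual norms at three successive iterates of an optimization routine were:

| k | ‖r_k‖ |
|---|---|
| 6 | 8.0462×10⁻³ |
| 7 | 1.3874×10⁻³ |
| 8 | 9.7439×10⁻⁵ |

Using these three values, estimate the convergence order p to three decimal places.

p ≈ ln(‖r_8‖/‖r_7‖) / ln(‖r_7‖/‖r_6‖)
  = ln(9.7439×10⁻⁵/1.3874×10⁻³) / ln(1.3874×10⁻³/8.0462×10⁻³)
  = ln(0.0702314) / ln(0.172429)
  = -2.655960 / -1.757770 ≈ 1.510983

1.511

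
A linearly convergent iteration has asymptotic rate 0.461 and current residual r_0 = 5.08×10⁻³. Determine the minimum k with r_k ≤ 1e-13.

32

After k steps, r_k ≈ 5.08×10⁻³·0.461^k.
Need 0.461^k ≤ 1e-13/5.08×10⁻³ = 1.9685e-11.
k ≥ ln(1.9685e-11)/ln(0.461) = -24.6512/-0.77436 = 31.834.
Smallest integer k = 32.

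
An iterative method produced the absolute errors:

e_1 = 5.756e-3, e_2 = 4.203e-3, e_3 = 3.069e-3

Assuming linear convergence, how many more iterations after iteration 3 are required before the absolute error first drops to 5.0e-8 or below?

36

Rate ρ ≈ e_3/e_2 = 3.069e-3/4.203e-3 = 0.7302.
After j more steps, e_{3+j} ≈ 3.069e-3·ρ^j; need ρ^j ≤ 5.0e-8/3.069e-3 = 1.6292e-05.
j ≥ ln(1.6292e-05)/ln(0.7302) = -11.0248/-0.31444 = 35.062.
So 36 more iterations are needed.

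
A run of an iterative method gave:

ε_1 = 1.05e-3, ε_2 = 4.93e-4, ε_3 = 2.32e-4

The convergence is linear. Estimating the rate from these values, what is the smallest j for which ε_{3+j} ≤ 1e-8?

Rate ρ ≈ ε_3/ε_2 = 2.32e-4/4.93e-4 = 0.4706.
After j more steps, ε_{3+j} ≈ 2.32e-4·ρ^j; need ρ^j ≤ 1e-8/2.32e-4 = 4.31034e-05.
j ≥ ln(4.31034e-05)/ln(0.4706) = -10.0519/-0.75375 = 13.336.
So 14 more iterations are needed.

14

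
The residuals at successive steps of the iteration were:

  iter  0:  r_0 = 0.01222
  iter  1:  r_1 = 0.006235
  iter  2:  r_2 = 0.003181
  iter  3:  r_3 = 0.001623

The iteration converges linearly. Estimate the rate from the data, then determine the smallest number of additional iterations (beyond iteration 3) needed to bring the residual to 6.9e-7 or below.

Rate ρ ≈ r_3/r_2 = 0.001623/0.003181 = 0.5102.
After j more steps, r_{3+j} ≈ 0.001623·ρ^j; need ρ^j ≤ 6.9e-7/0.001623 = 0.000425139.
j ≥ ln(0.000425139)/ln(0.5102) = -7.7631/-0.67295 = 11.536.
So 12 more iterations are needed.

12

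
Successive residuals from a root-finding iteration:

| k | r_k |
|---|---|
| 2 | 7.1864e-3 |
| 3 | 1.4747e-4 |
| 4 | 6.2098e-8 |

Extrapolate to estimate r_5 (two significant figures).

First estimate the order: p ≈ ln(r_4/r_3) / ln(r_3/r_2) = ln(6.2098e-8/1.4747e-4)/ln(1.4747e-4/7.1864e-3) = ln(0.000421089)/ln(0.0205207) ≈ 2.0000.
Then r_5 ≈ r_4·(r_4/r_3)^p = 6.2098e-8·(0.000421089)^2.0000 = 6.2098e-8·1.77316e-07 ≈ 1.101e-14.

1.1e-14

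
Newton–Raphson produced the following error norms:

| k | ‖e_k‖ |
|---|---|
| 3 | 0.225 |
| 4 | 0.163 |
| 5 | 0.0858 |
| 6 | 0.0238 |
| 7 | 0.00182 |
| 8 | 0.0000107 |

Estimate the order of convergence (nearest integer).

2

Consecutive ratios: ‖e_8‖/‖e_7‖ = 0.0000107/0.00182 = 0.00587912, ‖e_7‖/‖e_6‖ = 0.00182/0.0238 = 0.0764706.
p ≈ ln(0.00587912)/ln(0.0764706) = -5.1363/-2.5708 ≈ 2.00.
So the convergence is quadratic (order 2).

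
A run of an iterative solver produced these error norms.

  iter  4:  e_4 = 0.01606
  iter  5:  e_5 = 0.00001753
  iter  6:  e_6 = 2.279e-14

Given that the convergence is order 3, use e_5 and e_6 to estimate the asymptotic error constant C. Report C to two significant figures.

C ≈ e_6 / e_5^3
  = 2.279e-14 / (0.00001753)^3
  = 2.279e-14 / 5.38698e-15 ≈ 4.2306

4.2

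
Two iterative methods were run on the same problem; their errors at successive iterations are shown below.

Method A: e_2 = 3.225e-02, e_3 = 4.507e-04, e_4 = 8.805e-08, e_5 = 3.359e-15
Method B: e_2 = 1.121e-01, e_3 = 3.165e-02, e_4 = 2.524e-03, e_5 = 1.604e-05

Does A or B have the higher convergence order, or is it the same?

same

Method A: p ≈ ln(3.359e-15/8.805e-08)/ln(8.805e-08/4.507e-04) ≈ 2.00.
Method B: p ≈ ln(1.604e-05/2.524e-03)/ln(2.524e-03/3.165e-02) ≈ 2.00.
Both orders ≈ 2.0 — effectively the same.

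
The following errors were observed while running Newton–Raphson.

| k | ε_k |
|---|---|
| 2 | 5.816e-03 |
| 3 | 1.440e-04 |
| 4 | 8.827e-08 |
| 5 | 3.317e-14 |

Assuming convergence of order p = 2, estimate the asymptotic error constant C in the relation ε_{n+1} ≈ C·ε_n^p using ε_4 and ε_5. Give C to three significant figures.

C ≈ ε_5 / ε_4^2
  = 3.317e-14 / (8.827e-08)^2
  = 3.317e-14 / 7.79159e-15 ≈ 4.2572

4.26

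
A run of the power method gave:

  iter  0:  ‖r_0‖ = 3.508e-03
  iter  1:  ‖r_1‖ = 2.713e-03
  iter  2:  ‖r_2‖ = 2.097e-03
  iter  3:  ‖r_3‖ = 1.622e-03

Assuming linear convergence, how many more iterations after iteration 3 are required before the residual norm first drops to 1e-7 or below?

Rate ρ ≈ ‖r_3‖/‖r_2‖ = 1.622e-03/2.097e-03 = 0.7735.
After j more steps, ‖r_{3+j}‖ ≈ 1.622e-03·ρ^j; need ρ^j ≤ 1e-7/1.622e-03 = 6.16523e-05.
j ≥ ln(6.16523e-05)/ln(0.7735) = -9.6940/-0.25683 = 37.745.
So 38 more iterations are needed.

38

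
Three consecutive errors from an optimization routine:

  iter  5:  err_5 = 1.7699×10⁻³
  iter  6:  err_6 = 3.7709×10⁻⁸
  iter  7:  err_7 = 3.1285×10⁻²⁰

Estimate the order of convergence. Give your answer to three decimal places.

p ≈ ln(err_7/err_6) / ln(err_6/err_5)
  = ln(3.1285×10⁻²⁰/3.7709×10⁻⁸) / ln(3.7709×10⁻⁸/1.7699×10⁻³)
  = ln(8.29643e-13) / ln(2.13057e-05)
  = -27.817781 / -10.756536 ≈ 2.586128

2.586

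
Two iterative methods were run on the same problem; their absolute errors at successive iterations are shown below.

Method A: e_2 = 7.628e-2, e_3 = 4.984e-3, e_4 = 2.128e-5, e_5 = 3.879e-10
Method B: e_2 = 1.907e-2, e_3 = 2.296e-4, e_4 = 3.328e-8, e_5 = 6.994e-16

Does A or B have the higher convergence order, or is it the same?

Method A: p ≈ ln(3.879e-10/2.128e-5)/ln(2.128e-5/4.984e-3) ≈ 2.00.
Method B: p ≈ ln(6.994e-16/3.328e-8)/ln(3.328e-8/2.296e-4) ≈ 2.00.
Both orders ≈ 2.0 — effectively the same.

same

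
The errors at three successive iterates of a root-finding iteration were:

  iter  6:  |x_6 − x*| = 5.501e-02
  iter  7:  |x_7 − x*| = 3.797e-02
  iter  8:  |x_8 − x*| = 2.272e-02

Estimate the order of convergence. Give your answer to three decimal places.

p ≈ ln(|x_8 − x*|/|x_7 − x*|) / ln(|x_7 − x*|/|x_6 − x*|)
  = ln(2.272e-02/3.797e-02) / ln(3.797e-02/5.501e-02)
  = ln(0.598367) / ln(0.690238)
  = -0.513551 / -0.370719 ≈ 1.385284

1.385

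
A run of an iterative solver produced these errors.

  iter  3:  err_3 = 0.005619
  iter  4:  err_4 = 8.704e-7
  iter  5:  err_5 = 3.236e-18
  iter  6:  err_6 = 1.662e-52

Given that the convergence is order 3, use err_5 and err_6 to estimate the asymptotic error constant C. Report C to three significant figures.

4.90

C ≈ err_6 / err_5^3
  = 1.662e-52 / (3.236e-18)^3
  = 1.662e-52 / 3.38864e-53 ≈ 4.9046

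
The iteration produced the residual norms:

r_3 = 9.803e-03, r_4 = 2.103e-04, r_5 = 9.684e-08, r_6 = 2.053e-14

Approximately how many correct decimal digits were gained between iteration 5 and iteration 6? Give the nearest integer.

Digits gained ≈ log₁₀(r_5/r_6) = log₁₀(9.684e-08/2.053e-14) = log₁₀(4.717e+06) ≈ 6.674.

7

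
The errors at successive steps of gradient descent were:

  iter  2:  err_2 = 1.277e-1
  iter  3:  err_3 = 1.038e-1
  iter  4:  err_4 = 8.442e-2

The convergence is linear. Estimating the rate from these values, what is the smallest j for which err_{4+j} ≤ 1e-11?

Rate ρ ≈ err_4/err_3 = 8.442e-2/1.038e-1 = 0.8133.
After j more steps, err_{4+j} ≈ 8.442e-2·ρ^j; need ρ^j ≤ 1e-11/8.442e-2 = 1.18455e-10.
j ≥ ln(1.18455e-10)/ln(0.8133) = -22.8565/-0.20666 = 110.600.
So 111 more iterations are needed.

111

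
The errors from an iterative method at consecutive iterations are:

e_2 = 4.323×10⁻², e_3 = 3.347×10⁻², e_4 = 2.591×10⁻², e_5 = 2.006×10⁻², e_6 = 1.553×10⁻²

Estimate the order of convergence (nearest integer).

Consecutive ratios: e_6/e_5 = 1.553×10⁻²/2.006×10⁻² = 0.774177, e_5/e_4 = 2.006×10⁻²/2.591×10⁻² = 0.774218.
p ≈ ln(0.774177)/ln(0.774218) = -0.2560/-0.2559 ≈ 1.00.
So the convergence is linear (order 1).

1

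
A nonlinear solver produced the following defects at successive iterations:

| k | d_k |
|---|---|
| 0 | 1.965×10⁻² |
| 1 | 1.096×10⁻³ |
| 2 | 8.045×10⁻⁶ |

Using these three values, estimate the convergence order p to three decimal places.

1.703

p ≈ ln(d_2/d_1) / ln(d_1/d_0)
  = ln(8.045×10⁻⁶/1.096×10⁻³) / ln(1.096×10⁻³/1.965×10⁻²)
  = ln(0.00734033) / ln(0.0557761)
  = -4.914371 / -2.886410 ≈ 1.702589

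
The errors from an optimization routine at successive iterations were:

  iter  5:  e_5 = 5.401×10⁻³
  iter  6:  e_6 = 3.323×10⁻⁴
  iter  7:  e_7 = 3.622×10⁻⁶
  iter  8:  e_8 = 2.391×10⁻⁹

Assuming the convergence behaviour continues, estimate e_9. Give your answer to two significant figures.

First estimate the order: p ≈ ln(e_8/e_7) / ln(e_7/e_6) = ln(2.391×10⁻⁹/3.622×10⁻⁶)/ln(3.622×10⁻⁶/3.323×10⁻⁴) = ln(0.000660133)/ln(0.0108998) ≈ 1.6205.
Then e_9 ≈ e_8·(e_8/e_7)^p = 2.391×10⁻⁹·(0.000660133)^1.6205 = 2.391×10⁻⁹·7.01799e-06 ≈ 1.678e-14.

1.7e-14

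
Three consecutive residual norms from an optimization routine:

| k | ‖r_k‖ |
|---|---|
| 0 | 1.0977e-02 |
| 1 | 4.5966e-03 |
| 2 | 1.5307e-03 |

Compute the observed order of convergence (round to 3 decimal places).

1.263

p ≈ ln(‖r_2‖/‖r_1‖) / ln(‖r_1‖/‖r_0‖)
  = ln(1.5307e-03/4.5966e-03) / ln(4.5966e-03/1.0977e-02)
  = ln(0.333007) / ln(0.418748)
  = -1.099592 / -0.870486 ≈ 1.263193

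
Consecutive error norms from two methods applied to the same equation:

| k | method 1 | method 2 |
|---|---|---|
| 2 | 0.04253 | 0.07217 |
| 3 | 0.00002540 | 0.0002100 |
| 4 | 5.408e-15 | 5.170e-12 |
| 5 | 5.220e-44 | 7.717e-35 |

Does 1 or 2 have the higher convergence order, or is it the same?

same

Method 1: p ≈ ln(5.220e-44/5.408e-15)/ln(5.408e-15/0.00002540) ≈ 3.00.
Method 2: p ≈ ln(7.717e-35/5.170e-12)/ln(5.170e-12/0.0002100) ≈ 3.00.
Both orders ≈ 3.0 — effectively the same.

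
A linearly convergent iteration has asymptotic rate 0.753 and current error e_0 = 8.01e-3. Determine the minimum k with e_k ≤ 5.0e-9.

After k steps, e_k ≈ 8.01e-3·0.753^k.
Need 0.753^k ≤ 5.0e-9/8.01e-3 = 6.2422e-07.
k ≥ ln(6.2422e-07)/ln(0.753) = -14.2868/-0.28369 = 50.361.
Smallest integer k = 51.

51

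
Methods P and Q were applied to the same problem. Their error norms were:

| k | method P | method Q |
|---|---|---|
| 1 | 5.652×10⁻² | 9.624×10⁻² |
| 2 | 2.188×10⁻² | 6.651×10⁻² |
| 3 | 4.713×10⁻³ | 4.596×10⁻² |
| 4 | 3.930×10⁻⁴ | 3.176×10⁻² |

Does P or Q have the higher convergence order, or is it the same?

Method P: p ≈ ln(3.930×10⁻⁴/4.713×10⁻³)/ln(4.713×10⁻³/2.188×10⁻²) ≈ 1.62.
Method Q: p ≈ ln(3.176×10⁻²/4.596×10⁻²)/ln(4.596×10⁻²/6.651×10⁻²) ≈ 1.00.
Method P has the higher order (≈1.6 vs ≈1.0).

P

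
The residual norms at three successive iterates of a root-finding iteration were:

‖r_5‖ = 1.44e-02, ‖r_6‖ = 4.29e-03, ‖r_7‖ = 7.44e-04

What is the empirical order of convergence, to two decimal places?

1.45

p ≈ ln(‖r_7‖/‖r_6‖) / ln(‖r_6‖/‖r_5‖)
  = ln(7.44e-04/4.29e-03) / ln(4.29e-03/1.44e-02)
  = ln(0.173427) / ln(0.297917)
  = -1.75200 / -1.21094 ≈ 1.44681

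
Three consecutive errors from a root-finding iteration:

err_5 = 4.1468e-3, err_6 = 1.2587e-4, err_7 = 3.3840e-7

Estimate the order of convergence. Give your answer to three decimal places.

1.694

p ≈ ln(err_7/err_6) / ln(err_6/err_5)
  = ln(3.3840e-7/1.2587e-4) / ln(1.2587e-4/4.1468e-3)
  = ln(0.00268849) / ln(0.0303535)
  = -5.918776 / -3.494843 ≈ 1.693574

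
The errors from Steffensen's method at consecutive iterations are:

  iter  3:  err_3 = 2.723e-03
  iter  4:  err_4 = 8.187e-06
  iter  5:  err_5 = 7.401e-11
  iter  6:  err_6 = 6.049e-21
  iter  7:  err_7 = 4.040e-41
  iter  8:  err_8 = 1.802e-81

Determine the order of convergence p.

2

Consecutive ratios: err_8/err_7 = 1.802e-81/4.040e-41 = 4.4604e-41, err_7/err_6 = 4.040e-41/6.049e-21 = 6.67879e-21.
p ≈ ln(4.4604e-41)/ln(6.67879e-21) = -92.9108/-46.4554 ≈ 2.00.
So the convergence is quadratic (order 2).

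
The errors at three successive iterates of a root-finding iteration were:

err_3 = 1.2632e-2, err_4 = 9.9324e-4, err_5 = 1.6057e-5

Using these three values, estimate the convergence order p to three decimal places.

p ≈ ln(err_5/err_4) / ln(err_4/err_3)
  = ln(1.6057e-5/9.9324e-4) / ln(9.9324e-4/1.2632e-2)
  = ln(0.0161663) / ln(0.0786289)
  = -4.124826 / -2.543016 ≈ 1.622021

1.622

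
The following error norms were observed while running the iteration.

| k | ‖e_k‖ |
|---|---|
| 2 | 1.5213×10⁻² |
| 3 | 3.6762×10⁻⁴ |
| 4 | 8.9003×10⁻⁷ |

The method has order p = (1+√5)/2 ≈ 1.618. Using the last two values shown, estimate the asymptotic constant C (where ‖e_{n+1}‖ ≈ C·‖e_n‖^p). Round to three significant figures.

C ≈ ‖e_4‖ / ‖e_3‖^1.618
  = 8.9003×10⁻⁷ / (3.6762×10⁻⁴)^1.618
  = 8.9003×10⁻⁷ / 2.77214e-06 ≈ 0.32106

0.321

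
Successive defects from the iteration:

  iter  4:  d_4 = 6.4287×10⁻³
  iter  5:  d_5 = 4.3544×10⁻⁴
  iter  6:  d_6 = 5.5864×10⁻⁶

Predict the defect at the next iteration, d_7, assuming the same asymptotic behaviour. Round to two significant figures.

First estimate the order: p ≈ ln(d_6/d_5) / ln(d_5/d_4) = ln(5.5864×10⁻⁶/4.3544×10⁻⁴)/ln(4.3544×10⁻⁴/6.4287×10⁻³) = ln(0.0128293)/ln(0.0677338) ≈ 1.6180.
Then d_7 ≈ d_6·(d_6/d_5)^p = 5.5864×10⁻⁶·(0.0128293)^1.6180 = 5.5864×10⁻⁶·0.000869105 ≈ 4.855e-09.

4.9e-9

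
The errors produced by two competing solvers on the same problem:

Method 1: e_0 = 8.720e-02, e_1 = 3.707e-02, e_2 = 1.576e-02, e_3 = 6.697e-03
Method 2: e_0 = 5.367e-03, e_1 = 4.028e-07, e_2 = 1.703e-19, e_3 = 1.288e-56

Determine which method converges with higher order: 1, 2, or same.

2

Method 1: p ≈ ln(6.697e-03/1.576e-02)/ln(1.576e-02/3.707e-02) ≈ 1.00.
Method 2: p ≈ ln(1.288e-56/1.703e-19)/ln(1.703e-19/4.028e-07) ≈ 3.00.
Method 2 has the higher order (≈3.0 vs ≈1.0).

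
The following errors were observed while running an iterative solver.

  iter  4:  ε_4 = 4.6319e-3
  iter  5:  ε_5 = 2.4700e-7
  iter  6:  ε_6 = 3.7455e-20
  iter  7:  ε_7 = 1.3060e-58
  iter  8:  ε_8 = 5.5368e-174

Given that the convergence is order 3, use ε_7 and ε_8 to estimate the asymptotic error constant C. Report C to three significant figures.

2.49

C ≈ ε_8 / ε_7^3
  = 5.5368e-174 / (1.3060e-58)^3
  = 5.5368e-174 / 2.22756e-174 ≈ 2.4856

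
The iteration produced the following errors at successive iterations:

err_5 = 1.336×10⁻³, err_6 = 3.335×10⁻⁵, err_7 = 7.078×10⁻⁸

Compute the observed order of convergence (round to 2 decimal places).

1.67

p ≈ ln(err_7/err_6) / ln(err_6/err_5)
  = ln(7.078×10⁻⁸/3.335×10⁻⁵) / ln(3.335×10⁻⁵/1.336×10⁻³)
  = ln(0.00212234) / ln(0.0249626)
  = -6.15524 / -3.69038 ≈ 1.66791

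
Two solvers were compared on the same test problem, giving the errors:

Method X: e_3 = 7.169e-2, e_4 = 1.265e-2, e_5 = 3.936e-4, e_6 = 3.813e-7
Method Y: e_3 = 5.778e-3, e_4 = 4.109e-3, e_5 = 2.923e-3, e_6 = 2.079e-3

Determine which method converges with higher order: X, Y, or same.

Method X: p ≈ ln(3.813e-7/3.936e-4)/ln(3.936e-4/1.265e-2) ≈ 2.00.
Method Y: p ≈ ln(2.079e-3/2.923e-3)/ln(2.923e-3/4.109e-3) ≈ 1.00.
Method X has the higher order (≈2.0 vs ≈1.0).

X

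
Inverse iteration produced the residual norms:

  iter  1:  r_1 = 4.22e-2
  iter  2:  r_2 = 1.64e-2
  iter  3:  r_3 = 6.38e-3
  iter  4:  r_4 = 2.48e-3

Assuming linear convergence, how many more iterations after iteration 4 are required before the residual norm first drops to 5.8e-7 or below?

Rate ρ ≈ r_4/r_3 = 2.48e-3/6.38e-3 = 0.3887.
After j more steps, r_{4+j} ≈ 2.48e-3·ρ^j; need ρ^j ≤ 5.8e-7/2.48e-3 = 0.000233871.
j ≥ ln(0.000233871)/ln(0.3887) = -8.3607/-0.94495 = 8.848.
So 9 more iterations are needed.

9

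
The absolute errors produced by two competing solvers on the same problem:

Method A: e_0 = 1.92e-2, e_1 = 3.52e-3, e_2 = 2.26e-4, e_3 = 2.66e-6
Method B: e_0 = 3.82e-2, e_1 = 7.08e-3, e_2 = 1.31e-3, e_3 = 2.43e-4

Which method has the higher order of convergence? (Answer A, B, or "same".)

A

Method A: p ≈ ln(2.66e-6/2.26e-4)/ln(2.26e-4/3.52e-3) ≈ 1.62.
Method B: p ≈ ln(2.43e-4/1.31e-3)/ln(1.31e-3/7.08e-3) ≈ 1.00.
Method A has the higher order (≈1.6 vs ≈1.0).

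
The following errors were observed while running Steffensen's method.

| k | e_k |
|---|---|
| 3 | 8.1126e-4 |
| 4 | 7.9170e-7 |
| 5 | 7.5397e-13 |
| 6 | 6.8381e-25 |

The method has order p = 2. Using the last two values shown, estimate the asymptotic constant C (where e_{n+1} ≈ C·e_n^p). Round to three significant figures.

C ≈ e_6 / e_5^2
  = 6.8381e-25 / (7.5397e-13)^2
  = 6.8381e-25 / 5.68471e-25 ≈ 1.2029

1.20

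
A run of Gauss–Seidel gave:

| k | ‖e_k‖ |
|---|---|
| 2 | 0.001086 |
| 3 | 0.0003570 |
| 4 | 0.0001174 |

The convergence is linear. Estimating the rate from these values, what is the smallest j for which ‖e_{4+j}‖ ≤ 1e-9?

11

Rate ρ ≈ ‖e_4‖/‖e_3‖ = 0.0001174/0.0003570 = 0.3289.
After j more steps, ‖e_{4+j}‖ ≈ 0.0001174·ρ^j; need ρ^j ≤ 1e-9/0.0001174 = 8.51789e-06.
j ≥ ln(8.51789e-06)/ln(0.3289) = -11.6733/-1.11200 = 10.498.
So 11 more iterations are needed.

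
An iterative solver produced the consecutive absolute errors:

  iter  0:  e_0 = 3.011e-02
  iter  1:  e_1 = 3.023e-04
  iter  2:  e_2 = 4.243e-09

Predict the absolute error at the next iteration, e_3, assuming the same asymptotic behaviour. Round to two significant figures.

First estimate the order: p ≈ ln(e_2/e_1) / ln(e_1/e_0) = ln(4.243e-09/3.023e-04)/ln(3.023e-04/3.011e-02) = ln(1.40357e-05)/ln(0.0100399) ≈ 2.4285.
Then e_3 ≈ e_2·(e_2/e_1)^p = 4.243e-09·(1.40357e-05)^2.4285 = 4.243e-09·1.64081e-12 ≈ 6.962e-21.

7.0e-21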